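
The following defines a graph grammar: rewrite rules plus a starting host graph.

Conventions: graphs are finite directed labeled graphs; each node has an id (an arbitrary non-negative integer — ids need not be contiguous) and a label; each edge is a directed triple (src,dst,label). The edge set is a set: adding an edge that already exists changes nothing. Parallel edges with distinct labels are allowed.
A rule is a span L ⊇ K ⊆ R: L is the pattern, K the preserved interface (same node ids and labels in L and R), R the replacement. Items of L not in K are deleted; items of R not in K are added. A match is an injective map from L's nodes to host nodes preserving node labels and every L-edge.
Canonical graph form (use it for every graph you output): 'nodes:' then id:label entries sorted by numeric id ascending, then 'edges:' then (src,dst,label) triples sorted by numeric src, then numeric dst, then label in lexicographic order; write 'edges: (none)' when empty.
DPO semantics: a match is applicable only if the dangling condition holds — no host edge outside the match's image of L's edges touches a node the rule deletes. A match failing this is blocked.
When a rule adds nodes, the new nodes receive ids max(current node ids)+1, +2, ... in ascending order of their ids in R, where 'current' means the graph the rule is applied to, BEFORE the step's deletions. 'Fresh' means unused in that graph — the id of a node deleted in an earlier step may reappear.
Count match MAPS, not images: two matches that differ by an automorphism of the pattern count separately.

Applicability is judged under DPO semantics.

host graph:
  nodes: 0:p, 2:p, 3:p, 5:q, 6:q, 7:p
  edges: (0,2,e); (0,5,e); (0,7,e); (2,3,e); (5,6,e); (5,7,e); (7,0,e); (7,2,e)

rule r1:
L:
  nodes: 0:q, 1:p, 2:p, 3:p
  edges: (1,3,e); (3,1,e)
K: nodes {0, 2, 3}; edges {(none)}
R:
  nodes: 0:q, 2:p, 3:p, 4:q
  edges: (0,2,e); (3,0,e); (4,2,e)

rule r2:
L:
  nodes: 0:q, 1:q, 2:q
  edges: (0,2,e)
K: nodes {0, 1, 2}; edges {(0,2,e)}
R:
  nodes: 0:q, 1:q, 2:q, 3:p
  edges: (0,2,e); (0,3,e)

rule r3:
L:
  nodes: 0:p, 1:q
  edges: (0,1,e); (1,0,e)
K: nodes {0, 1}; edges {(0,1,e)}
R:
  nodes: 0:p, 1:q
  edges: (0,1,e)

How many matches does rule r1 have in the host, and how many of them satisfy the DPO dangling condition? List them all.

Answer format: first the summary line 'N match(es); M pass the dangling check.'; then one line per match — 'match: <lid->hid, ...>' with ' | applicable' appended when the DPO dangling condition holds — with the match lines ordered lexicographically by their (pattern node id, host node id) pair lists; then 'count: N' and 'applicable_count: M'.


8 match(es); 0 pass the dangling check.
match: 0->5, 1->0, 2->2, 3->7
match: 0->5, 1->0, 2->3, 3->7
match: 0->5, 1->7, 2->2, 3->0
match: 0->5, 1->7, 2->3, 3->0
match: 0->6, 1->0, 2->2, 3->7
match: 0->6, 1->0, 2->3, 3->7
match: 0->6, 1->7, 2->2, 3->0
match: 0->6, 1->7, 2->3, 3->0
count: 8
applicable_count: 0


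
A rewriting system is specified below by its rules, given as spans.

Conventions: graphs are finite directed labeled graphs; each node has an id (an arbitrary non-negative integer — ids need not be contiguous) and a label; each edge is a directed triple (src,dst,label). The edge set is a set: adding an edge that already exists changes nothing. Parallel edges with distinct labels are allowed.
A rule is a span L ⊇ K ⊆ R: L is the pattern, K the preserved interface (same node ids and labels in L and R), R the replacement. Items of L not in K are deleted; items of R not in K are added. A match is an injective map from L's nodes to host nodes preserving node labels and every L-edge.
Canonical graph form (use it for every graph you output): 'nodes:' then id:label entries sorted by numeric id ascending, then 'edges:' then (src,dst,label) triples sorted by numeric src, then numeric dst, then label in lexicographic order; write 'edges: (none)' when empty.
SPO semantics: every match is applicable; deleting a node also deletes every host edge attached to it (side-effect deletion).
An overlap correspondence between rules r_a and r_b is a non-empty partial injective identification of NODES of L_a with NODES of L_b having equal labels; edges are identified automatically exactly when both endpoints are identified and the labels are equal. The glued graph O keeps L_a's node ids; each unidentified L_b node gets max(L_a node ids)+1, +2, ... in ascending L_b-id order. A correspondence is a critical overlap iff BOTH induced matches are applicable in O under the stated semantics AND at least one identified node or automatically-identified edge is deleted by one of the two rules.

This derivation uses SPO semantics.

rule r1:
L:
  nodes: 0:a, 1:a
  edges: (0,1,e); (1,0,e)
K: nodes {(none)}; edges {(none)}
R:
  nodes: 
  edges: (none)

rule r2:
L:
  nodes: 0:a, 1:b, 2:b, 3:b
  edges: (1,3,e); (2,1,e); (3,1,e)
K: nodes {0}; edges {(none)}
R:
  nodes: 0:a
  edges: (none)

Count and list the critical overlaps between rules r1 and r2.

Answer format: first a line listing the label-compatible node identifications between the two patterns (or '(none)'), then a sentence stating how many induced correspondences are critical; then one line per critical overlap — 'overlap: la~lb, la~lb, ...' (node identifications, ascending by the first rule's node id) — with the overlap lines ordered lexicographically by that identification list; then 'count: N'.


label-compatible node identifications between L(r1) and L(r2): 0~0, 1~0
2 of the induced correspondences are critical overlaps of r1 and r2.
overlap: 0~0
overlap: 1~0
count: 2


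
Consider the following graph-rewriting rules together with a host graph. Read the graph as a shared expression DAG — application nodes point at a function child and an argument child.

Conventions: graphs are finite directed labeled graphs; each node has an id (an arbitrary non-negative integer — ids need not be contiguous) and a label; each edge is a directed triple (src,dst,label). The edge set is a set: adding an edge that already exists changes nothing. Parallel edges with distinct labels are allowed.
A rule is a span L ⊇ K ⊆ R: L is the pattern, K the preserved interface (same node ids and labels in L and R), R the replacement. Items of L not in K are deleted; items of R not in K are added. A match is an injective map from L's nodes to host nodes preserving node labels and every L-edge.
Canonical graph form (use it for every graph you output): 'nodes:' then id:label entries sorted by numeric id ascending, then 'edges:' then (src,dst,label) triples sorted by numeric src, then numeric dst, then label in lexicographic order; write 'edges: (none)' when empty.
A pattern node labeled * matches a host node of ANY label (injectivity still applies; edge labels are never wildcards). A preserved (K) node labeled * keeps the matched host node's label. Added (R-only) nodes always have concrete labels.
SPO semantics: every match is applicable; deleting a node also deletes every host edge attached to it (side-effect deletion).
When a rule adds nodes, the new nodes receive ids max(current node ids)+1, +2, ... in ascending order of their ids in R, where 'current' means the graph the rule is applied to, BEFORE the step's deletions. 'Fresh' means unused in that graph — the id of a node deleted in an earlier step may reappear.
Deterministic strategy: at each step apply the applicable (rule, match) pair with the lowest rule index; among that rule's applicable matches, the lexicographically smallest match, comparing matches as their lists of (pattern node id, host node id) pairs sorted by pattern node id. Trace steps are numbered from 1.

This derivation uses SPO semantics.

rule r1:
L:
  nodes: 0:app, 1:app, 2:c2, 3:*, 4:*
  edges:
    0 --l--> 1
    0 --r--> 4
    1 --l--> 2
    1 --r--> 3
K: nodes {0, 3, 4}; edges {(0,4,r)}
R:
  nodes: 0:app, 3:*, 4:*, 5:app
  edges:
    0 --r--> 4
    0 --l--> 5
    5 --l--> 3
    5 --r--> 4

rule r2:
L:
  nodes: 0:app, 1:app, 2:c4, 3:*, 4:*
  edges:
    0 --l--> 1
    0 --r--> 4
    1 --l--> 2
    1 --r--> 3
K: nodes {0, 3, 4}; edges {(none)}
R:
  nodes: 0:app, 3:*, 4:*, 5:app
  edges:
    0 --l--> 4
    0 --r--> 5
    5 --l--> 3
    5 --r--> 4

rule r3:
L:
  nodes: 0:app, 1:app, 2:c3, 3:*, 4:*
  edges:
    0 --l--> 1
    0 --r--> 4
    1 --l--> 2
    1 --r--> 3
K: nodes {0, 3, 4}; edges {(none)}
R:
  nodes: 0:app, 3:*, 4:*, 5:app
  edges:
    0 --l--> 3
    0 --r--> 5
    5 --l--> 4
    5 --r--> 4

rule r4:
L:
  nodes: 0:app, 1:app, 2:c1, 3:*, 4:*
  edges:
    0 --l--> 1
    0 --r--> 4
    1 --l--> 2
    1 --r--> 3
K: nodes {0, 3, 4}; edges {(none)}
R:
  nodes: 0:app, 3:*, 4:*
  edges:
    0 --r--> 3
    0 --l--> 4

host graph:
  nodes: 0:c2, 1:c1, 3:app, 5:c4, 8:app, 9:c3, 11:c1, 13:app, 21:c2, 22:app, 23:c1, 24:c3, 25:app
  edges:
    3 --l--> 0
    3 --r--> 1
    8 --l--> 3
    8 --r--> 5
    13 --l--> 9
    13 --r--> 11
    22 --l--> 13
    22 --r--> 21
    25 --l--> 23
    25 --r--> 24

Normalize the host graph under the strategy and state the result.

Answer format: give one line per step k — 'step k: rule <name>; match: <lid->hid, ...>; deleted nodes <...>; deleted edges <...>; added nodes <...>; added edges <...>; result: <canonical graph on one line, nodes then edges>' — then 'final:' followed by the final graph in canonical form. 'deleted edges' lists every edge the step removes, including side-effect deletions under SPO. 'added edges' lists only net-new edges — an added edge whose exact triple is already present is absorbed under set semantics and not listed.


step 1: rule r1; match: 0->8, 1->3, 2->0, 3->1, 4->5; deleted nodes 0, 3; deleted edges (3,0,l); (3,1,r); (8,3,l); added nodes 26; added edges (8,26,l); (26,1,l); (26,5,r); result: nodes: 1:c1, 5:c4, 8:app, 9:c3, 11:c1, 13:app, 21:c2, 22:app, 23:c1, 24:c3, 25:app, 26:app edges: (8,5,r); (8,26,l); (13,9,l); (13,11,r); (22,13,l); (22,21,r); (25,23,l); (25,24,r); (26,1,l); (26,5,r)
step 2: rule r3; match: 0->22, 1->13, 2->9, 3->11, 4->21; deleted nodes 9, 13; deleted edges (13,9,l); (13,11,r); (22,13,l); (22,21,r); added nodes 27; added edges (22,11,l); (22,27,r); (27,21,l); (27,21,r); result: nodes: 1:c1, 5:c4, 8:app, 11:c1, 21:c2, 22:app, 23:c1, 24:c3, 25:app, 26:app, 27:app edges: (8,5,r); (8,26,l); (22,11,l); (22,27,r); (25,23,l); (25,24,r); (26,1,l); (26,5,r); (27,21,l); (27,21,r)
final:
nodes: 1:c1, 5:c4, 8:app, 11:c1, 21:c2, 22:app, 23:c1, 24:c3, 25:app, 26:app, 27:app
edges: (8,5,r); (8,26,l); (22,11,l); (22,27,r); (25,23,l); (25,24,r); (26,1,l); (26,5,r); (27,21,l); (27,21,r)


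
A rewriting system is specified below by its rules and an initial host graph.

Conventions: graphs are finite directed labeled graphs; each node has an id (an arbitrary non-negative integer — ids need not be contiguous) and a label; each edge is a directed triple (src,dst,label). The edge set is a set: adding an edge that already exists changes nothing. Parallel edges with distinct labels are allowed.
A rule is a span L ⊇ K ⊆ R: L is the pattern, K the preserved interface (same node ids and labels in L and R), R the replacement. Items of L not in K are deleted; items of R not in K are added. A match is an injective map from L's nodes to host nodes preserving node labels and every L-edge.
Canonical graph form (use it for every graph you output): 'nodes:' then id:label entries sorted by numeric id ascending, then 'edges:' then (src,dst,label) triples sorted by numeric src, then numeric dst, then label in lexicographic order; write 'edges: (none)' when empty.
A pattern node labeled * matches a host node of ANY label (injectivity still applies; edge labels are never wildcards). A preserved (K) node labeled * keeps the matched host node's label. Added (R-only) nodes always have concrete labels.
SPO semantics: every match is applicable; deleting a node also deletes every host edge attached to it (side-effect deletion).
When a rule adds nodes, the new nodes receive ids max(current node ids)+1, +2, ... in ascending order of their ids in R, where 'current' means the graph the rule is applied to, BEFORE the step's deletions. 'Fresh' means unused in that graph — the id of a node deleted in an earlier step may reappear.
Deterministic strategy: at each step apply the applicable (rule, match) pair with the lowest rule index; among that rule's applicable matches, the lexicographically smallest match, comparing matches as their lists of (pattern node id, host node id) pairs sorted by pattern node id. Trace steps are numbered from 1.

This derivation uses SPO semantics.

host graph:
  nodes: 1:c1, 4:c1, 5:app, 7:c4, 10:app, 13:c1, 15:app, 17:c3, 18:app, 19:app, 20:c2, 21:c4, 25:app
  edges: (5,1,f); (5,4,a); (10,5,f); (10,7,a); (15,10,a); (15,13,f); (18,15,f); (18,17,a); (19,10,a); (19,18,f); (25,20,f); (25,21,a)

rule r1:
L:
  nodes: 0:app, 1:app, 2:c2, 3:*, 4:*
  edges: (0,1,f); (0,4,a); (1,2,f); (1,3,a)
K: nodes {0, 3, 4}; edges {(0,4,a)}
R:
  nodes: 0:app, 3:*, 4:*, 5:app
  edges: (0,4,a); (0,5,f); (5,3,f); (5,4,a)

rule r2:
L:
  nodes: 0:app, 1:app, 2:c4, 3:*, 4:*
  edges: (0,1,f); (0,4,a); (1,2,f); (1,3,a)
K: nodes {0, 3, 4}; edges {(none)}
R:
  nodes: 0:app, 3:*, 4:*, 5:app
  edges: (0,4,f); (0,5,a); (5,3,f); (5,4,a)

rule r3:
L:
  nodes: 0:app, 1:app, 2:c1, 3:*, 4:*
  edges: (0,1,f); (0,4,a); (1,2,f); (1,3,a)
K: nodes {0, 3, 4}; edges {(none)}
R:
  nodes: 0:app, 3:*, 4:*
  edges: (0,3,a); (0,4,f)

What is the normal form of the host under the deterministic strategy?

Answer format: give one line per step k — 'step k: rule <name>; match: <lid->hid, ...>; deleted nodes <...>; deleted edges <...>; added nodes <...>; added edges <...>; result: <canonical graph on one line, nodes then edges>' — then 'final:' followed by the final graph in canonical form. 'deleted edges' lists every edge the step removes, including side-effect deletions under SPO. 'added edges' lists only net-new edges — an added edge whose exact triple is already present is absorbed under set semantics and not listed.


step 1: rule r3; match: 0->10, 1->5, 2->1, 3->4, 4->7; deleted nodes 1, 5; deleted edges (5,1,f); (5,4,a); (10,5,f); (10,7,a); added nodes (none); added edges (10,4,a); (10,7,f); result: nodes: 4:c1, 7:c4, 10:app, 13:c1, 15:app, 17:c3, 18:app, 19:app, 20:c2, 21:c4, 25:app edges: (10,4,a); (10,7,f); (15,10,a); (15,13,f); (18,15,f); (18,17,a); (19,10,a); (19,18,f); (25,20,f); (25,21,a)
step 2: rule r3; match: 0->18, 1->15, 2->13, 3->10, 4->17; deleted nodes 13, 15; deleted edges (15,10,a); (15,13,f); (18,15,f); (18,17,a); added nodes (none); added edges (18,10,a); (18,17,f); result: nodes: 4:c1, 7:c4, 10:app, 17:c3, 18:app, 19:app, 20:c2, 21:c4, 25:app edges: (10,4,a); (10,7,f); (18,10,a); (18,17,f); (19,10,a); (19,18,f); (25,20,f); (25,21,a)
final:
nodes: 4:c1, 7:c4, 10:app, 17:c3, 18:app, 19:app, 20:c2, 21:c4, 25:app
edges: (10,4,a); (10,7,f); (18,10,a); (18,17,f); (19,10,a); (19,18,f); (25,20,f); (25,21,a)


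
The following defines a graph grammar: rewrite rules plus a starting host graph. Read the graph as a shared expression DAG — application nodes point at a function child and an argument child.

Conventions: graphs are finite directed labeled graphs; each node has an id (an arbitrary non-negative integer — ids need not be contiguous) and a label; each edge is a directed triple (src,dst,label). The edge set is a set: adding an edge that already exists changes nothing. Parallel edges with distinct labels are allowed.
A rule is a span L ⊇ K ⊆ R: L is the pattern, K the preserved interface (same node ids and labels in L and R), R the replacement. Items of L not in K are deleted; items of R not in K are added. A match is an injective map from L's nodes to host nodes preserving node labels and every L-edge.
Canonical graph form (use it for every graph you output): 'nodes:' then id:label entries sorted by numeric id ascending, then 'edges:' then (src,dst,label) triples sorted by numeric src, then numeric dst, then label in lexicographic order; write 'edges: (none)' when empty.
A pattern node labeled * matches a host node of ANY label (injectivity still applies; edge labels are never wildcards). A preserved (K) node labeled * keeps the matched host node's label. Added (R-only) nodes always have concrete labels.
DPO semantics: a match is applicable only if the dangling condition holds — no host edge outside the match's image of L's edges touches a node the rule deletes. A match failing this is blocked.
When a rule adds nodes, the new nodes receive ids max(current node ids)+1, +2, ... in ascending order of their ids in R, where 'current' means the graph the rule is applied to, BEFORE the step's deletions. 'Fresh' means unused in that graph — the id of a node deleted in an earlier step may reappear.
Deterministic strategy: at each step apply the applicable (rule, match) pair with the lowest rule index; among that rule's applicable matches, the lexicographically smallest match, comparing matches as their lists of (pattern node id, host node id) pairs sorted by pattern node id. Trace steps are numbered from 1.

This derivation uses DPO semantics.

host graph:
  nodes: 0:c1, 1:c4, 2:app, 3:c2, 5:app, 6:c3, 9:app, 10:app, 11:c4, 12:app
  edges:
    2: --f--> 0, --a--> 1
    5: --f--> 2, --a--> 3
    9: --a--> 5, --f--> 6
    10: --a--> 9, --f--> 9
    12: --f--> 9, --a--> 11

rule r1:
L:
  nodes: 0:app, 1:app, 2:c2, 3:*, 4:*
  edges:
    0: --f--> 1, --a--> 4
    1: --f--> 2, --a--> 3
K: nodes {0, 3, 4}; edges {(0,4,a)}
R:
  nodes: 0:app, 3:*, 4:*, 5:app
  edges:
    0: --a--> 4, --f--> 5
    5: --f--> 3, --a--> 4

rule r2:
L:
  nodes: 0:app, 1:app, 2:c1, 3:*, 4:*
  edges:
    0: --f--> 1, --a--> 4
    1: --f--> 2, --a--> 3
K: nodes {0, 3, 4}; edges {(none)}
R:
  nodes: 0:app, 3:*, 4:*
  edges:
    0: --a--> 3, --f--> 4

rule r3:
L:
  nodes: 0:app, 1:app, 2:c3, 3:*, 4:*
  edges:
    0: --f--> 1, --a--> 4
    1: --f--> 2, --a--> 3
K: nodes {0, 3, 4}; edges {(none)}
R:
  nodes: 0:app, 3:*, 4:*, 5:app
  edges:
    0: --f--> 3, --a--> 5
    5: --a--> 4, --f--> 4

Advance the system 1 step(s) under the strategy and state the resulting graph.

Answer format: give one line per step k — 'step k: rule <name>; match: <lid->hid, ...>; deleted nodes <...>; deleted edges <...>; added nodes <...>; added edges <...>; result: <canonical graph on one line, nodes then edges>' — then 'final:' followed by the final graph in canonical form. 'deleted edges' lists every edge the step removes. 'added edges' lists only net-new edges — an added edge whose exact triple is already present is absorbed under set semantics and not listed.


step 1: rule r2; match: 0->5, 1->2, 2->0, 3->1, 4->3; deleted nodes 0, 2; deleted edges (2,0,f); (2,1,a); (5,2,f); (5,3,a); added nodes (none); added edges (5,1,a); (5,3,f); result: nodes: 1:c4, 3:c2, 5:app, 6:c3, 9:app, 10:app, 11:c4, 12:app edges: (5,1,a); (5,3,f); (9,5,a); (9,6,f); (10,9,a); (10,9,f); (12,9,f); (12,11,a)
final:
nodes: 1:c4, 3:c2, 5:app, 6:c3, 9:app, 10:app, 11:c4, 12:app
edges: (5,1,a); (5,3,f); (9,5,a); (9,6,f); (10,9,a); (10,9,f); (12,9,f); (12,11,a)


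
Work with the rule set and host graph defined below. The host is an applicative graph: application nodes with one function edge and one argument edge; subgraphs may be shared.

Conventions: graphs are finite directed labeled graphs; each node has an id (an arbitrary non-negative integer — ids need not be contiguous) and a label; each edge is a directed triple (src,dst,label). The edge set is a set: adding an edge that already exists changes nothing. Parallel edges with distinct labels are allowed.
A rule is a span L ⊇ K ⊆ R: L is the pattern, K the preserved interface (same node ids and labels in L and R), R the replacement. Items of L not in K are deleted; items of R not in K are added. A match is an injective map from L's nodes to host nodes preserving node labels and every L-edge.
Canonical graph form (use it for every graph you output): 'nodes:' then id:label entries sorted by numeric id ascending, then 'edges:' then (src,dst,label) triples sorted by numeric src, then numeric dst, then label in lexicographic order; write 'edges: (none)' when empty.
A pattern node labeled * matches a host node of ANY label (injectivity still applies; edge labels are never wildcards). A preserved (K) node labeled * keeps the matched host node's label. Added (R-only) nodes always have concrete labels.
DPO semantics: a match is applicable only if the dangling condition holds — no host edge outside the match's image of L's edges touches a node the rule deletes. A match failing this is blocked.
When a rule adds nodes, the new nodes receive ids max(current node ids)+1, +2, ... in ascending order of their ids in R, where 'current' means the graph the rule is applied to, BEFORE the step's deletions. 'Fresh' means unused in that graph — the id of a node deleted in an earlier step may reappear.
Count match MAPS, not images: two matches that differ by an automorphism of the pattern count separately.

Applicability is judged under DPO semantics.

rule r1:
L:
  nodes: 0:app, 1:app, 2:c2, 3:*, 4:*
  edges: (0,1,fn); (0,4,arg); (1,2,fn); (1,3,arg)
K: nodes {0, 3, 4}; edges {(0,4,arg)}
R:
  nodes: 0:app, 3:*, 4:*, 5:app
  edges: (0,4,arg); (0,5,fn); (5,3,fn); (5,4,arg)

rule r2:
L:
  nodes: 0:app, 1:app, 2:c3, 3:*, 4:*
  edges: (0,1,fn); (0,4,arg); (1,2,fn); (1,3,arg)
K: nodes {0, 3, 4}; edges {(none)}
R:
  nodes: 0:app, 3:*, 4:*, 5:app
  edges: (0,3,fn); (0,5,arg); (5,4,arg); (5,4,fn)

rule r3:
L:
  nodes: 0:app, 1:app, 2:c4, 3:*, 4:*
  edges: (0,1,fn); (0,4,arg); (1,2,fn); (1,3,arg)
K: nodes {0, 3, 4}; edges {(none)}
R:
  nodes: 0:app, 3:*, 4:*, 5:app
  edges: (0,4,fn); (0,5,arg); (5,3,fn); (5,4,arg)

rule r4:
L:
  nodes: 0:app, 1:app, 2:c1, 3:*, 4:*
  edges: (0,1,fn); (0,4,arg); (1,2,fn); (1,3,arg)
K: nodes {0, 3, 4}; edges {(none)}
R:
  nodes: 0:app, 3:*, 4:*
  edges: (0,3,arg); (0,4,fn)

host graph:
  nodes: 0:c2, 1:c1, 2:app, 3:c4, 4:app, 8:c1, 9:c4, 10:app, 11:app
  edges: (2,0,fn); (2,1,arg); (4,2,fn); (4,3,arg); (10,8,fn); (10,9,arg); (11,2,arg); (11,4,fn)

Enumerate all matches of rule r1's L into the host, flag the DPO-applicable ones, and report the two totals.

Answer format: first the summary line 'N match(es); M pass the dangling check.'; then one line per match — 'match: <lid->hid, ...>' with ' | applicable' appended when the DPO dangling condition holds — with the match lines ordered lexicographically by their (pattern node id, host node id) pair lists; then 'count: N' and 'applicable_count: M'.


1 match(es); 0 pass the dangling check.
match: 0->4, 1->2, 2->0, 3->1, 4->3
count: 1
applicable_count: 0


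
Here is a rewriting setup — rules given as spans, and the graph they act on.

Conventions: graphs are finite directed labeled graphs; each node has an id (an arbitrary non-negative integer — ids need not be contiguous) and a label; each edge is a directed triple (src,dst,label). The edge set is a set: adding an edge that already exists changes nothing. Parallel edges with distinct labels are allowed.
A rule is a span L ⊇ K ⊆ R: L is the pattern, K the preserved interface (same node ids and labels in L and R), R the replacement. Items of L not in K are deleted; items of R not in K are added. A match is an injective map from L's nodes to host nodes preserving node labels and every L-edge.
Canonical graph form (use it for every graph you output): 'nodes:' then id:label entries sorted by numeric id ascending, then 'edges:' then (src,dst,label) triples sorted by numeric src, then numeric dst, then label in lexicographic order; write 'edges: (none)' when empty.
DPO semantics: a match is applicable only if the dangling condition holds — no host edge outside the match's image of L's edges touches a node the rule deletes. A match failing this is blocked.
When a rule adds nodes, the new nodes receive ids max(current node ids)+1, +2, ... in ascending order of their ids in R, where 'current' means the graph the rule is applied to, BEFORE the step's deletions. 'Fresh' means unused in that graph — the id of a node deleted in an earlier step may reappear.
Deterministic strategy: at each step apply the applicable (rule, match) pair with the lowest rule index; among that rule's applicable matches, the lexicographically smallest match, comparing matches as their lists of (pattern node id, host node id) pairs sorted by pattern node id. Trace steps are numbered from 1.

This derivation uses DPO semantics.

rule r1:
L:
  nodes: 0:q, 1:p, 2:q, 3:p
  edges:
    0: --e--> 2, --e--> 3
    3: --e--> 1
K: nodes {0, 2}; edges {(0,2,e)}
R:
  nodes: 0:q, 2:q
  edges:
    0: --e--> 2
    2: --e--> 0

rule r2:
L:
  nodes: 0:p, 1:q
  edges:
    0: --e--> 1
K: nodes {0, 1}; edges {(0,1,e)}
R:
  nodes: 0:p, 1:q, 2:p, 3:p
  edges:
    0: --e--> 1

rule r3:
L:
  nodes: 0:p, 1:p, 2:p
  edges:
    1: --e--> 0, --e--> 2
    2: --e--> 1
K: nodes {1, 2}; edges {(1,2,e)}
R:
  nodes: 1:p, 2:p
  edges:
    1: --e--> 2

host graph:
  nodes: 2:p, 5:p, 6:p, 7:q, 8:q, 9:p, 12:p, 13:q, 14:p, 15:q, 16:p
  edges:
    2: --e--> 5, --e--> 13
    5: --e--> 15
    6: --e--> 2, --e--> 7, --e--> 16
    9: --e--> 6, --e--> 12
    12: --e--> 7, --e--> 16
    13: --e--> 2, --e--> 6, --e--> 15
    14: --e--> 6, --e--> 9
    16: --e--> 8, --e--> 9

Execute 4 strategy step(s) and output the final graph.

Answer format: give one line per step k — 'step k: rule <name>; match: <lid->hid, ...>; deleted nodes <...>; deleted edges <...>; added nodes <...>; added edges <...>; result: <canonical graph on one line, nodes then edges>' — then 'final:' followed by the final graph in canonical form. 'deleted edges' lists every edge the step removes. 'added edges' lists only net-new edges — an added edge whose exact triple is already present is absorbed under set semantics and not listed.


step 1: rule r2; match: 0->2, 1->13; deleted nodes (none); deleted edges (none); added nodes 17, 18; added edges (none); result: nodes: 2:p, 5:p, 6:p, 7:q, 8:q, 9:p, 12:p, 13:q, 14:p, 15:q, 16:p, 17:p, 18:p edges: (2,5,e); (2,13,e); (5,15,e); (6,2,e); (6,7,e); (6,16,e); (9,6,e); (9,12,e); (12,7,e); (12,16,e); (13,2,e); (13,6,e); (13,15,e); (14,6,e); (14,9,e); (16,8,e); (16,9,e)
step 2: rule r2; match: 0->2, 1->13; deleted nodes (none); deleted edges (none); added nodes 19, 20; added edges (none); result: nodes: 2:p, 5:p, 6:p, 7:q, 8:q, 9:p, 12:p, 13:q, 14:p, 15:q, 16:p, 17:p, 18:p, 19:p, 20:p edges: (2,5,e); (2,13,e); (5,15,e); (6,2,e); (6,7,e); (6,16,e); (9,6,e); (9,12,e); (12,7,e); (12,16,e); (13,2,e); (13,6,e); (13,15,e); (14,6,e); (14,9,e); (16,8,e); (16,9,e)
step 3: rule r2; match: 0->2, 1->13; deleted nodes (none); deleted edges (none); added nodes 21, 22; added edges (none); result: nodes: 2:p, 5:p, 6:p, 7:q, 8:q, 9:p, 12:p, 13:q, 14:p, 15:q, 16:p, 17:p, 18:p, 19:p, 20:p, 21:p, 22:p edges: (2,5,e); (2,13,e); (5,15,e); (6,2,e); (6,7,e); (6,16,e); (9,6,e); (9,12,e); (12,7,e); (12,16,e); (13,2,e); (13,6,e); (13,15,e); (14,6,e); (14,9,e); (16,8,e); (16,9,e)
step 4: rule r2; match: 0->2, 1->13; deleted nodes (none); deleted edges (none); added nodes 23, 24; added edges (none); result: nodes: 2:p, 5:p, 6:p, 7:q, 8:q, 9:p, 12:p, 13:q, 14:p, 15:q, 16:p, 17:p, 18:p, 19:p, 20:p, 21:p, 22:p, 23:p, 24:p edges: (2,5,e); (2,13,e); (5,15,e); (6,2,e); (6,7,e); (6,16,e); (9,6,e); (9,12,e); (12,7,e); (12,16,e); (13,2,e); (13,6,e); (13,15,e); (14,6,e); (14,9,e); (16,8,e); (16,9,e)
final:
nodes: 2:p, 5:p, 6:p, 7:q, 8:q, 9:p, 12:p, 13:q, 14:p, 15:q, 16:p, 17:p, 18:p, 19:p, 20:p, 21:p, 22:p, 23:p, 24:p
edges: (2,5,e); (2,13,e); (5,15,e); (6,2,e); (6,7,e); (6,16,e); (9,6,e); (9,12,e); (12,7,e); (12,16,e); (13,2,e); (13,6,e); (13,15,e); (14,6,e); (14,9,e); (16,8,e); (16,9,e)


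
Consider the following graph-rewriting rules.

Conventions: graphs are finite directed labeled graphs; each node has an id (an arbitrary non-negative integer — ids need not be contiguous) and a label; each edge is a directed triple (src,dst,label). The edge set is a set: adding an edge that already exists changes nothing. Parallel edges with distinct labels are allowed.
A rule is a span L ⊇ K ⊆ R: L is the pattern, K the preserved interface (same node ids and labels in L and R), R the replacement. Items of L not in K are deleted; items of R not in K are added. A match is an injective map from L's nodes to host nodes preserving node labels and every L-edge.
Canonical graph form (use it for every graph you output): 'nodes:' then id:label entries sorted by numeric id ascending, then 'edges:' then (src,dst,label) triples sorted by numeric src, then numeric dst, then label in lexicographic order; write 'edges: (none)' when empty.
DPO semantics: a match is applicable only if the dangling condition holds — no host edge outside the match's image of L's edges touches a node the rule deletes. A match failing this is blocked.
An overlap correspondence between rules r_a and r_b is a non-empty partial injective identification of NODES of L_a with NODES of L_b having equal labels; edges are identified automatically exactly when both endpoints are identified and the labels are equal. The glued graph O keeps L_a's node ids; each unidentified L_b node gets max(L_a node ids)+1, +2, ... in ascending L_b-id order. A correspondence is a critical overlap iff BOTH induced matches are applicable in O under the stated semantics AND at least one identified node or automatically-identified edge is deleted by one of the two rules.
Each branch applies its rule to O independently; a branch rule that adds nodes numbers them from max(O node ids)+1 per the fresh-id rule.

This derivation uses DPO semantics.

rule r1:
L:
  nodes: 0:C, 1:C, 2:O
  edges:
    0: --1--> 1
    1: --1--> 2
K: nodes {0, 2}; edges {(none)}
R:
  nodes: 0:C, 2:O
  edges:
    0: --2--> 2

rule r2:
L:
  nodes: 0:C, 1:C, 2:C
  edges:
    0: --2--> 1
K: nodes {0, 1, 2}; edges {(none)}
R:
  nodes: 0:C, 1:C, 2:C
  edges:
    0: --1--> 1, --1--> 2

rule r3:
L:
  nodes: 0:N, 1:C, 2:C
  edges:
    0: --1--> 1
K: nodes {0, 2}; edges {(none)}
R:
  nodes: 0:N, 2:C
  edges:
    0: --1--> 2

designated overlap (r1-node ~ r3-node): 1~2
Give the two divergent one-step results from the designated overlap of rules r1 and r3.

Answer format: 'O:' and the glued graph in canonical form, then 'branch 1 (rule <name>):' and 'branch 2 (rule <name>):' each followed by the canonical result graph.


O:
nodes: 0:C, 1:C, 2:O, 3:N, 4:C
edges: (0,1,1); (1,2,1); (3,4,1)
branch 1 (rule r1):
nodes: 0:C, 2:O, 3:N, 4:C
edges: (0,2,2); (3,4,1)
branch 2 (rule r3):
nodes: 0:C, 1:C, 2:O, 3:N
edges: (0,1,1); (1,2,1); (3,1,1)


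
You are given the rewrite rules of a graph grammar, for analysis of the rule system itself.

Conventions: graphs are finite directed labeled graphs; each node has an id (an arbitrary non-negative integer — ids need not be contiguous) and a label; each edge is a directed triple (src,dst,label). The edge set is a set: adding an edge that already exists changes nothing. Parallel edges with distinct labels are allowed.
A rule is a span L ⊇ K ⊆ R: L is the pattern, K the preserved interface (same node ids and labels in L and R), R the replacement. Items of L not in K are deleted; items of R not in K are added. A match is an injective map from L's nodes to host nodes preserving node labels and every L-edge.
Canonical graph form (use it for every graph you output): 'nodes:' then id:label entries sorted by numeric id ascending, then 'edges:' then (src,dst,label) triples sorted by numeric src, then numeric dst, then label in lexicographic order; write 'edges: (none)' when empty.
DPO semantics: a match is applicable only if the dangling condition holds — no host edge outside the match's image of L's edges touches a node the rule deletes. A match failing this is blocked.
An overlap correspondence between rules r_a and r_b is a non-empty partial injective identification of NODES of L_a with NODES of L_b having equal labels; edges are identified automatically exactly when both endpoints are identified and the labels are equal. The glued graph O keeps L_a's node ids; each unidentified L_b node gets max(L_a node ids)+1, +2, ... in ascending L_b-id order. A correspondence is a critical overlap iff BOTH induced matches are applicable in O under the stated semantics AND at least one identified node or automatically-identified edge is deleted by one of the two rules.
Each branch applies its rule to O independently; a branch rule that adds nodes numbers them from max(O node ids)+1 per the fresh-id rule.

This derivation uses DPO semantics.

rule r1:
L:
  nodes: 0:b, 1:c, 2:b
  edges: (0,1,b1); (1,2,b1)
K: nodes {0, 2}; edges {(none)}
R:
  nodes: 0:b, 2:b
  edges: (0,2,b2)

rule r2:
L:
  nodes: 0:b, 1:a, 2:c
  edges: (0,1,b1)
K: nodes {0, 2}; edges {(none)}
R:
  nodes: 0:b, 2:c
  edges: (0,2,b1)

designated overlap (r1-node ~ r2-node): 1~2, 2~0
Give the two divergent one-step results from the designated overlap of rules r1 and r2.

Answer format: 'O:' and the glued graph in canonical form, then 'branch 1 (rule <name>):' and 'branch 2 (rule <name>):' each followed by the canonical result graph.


O:
nodes: 0:b, 1:c, 2:b, 3:a
edges: (0,1,b1); (1,2,b1); (2,3,b1)
branch 1 (rule r1):
nodes: 0:b, 2:b, 3:a
edges: (0,2,b2); (2,3,b1)
branch 2 (rule r2):
nodes: 0:b, 1:c, 2:b
edges: (0,1,b1); (1,2,b1); (2,1,b1)


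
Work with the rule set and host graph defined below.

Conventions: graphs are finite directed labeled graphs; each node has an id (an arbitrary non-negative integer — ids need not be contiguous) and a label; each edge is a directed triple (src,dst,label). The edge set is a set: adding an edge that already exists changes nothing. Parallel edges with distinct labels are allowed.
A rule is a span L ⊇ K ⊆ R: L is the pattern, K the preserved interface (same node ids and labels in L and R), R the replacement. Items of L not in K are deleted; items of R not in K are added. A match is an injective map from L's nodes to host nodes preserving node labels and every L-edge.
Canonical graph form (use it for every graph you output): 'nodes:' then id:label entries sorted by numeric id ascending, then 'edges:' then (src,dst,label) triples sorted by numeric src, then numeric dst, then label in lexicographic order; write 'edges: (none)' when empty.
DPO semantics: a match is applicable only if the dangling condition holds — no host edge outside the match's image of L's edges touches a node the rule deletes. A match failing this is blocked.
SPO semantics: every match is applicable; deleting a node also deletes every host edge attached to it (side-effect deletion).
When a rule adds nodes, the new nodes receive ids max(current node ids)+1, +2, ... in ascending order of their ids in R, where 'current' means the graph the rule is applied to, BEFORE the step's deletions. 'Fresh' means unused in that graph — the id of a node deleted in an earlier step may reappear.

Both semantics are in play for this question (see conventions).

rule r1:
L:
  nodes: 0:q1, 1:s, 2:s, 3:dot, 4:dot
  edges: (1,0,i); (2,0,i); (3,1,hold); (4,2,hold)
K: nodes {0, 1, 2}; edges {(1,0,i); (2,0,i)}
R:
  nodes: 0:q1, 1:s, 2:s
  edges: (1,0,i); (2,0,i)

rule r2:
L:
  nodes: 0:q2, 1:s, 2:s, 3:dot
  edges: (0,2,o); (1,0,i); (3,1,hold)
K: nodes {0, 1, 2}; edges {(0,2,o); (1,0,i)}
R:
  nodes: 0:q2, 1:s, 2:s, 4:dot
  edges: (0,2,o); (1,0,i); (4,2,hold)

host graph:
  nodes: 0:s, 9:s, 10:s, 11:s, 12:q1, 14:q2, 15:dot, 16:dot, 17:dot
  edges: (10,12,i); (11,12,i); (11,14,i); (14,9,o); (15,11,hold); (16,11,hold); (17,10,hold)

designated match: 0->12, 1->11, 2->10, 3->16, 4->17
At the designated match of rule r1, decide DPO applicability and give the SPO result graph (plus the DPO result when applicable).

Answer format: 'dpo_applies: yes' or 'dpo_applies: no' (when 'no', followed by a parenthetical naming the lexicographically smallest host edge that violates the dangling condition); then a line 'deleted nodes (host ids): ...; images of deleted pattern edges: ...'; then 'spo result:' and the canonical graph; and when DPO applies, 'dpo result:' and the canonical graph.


dpo_applies: yes
deleted nodes (host ids): 16, 17; images of deleted pattern edges: (16,11,hold); (17,10,hold)
spo result:
nodes: 0:s, 9:s, 10:s, 11:s, 12:q1, 14:q2, 15:dot
edges: (10,12,i); (11,12,i); (11,14,i); (14,9,o); (15,11,hold)
dpo result:
nodes: 0:s, 9:s, 10:s, 11:s, 12:q1, 14:q2, 15:dot
edges: (10,12,i); (11,12,i); (11,14,i); (14,9,o); (15,11,hold)


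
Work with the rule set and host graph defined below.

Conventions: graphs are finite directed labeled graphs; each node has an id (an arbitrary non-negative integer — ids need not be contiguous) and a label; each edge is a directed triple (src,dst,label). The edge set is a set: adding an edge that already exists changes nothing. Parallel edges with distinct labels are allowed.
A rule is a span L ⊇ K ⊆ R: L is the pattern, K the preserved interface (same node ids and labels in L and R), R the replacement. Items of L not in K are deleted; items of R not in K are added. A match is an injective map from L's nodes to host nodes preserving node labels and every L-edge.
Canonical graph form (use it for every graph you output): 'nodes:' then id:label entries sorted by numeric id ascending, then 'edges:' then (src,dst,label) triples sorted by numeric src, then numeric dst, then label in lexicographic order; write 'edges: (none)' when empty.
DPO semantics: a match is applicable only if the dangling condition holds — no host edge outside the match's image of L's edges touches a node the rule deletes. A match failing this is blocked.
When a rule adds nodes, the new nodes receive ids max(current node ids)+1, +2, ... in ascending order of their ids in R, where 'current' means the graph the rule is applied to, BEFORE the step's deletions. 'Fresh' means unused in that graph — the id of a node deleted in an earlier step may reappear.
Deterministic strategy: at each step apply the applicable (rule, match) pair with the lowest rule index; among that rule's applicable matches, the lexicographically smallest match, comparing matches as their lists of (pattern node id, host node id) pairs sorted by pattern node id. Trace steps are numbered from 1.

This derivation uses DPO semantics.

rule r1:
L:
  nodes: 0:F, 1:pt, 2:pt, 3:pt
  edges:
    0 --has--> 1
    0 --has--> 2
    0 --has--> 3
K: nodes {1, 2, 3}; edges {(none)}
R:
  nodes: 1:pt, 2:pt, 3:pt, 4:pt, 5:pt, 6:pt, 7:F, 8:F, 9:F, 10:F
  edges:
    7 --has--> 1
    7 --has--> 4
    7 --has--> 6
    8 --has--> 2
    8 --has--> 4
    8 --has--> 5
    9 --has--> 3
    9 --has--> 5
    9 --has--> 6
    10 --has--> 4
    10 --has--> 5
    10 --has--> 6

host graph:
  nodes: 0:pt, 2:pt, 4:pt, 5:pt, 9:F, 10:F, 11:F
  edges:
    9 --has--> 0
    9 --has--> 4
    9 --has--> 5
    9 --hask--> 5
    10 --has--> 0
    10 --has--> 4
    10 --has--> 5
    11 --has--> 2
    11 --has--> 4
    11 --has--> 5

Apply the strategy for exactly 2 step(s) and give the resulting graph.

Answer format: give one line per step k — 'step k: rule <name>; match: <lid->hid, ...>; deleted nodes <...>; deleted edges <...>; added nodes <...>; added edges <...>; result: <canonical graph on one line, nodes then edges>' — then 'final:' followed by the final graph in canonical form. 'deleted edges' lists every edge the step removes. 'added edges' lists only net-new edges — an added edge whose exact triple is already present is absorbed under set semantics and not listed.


step 1: rule r1; match: 0->10, 1->0, 2->4, 3->5; deleted nodes 10; deleted edges (10,0,has); (10,4,has); (10,5,has); added nodes 12, 13, 14, 15, 16, 17, 18; added edges (15,0,has); (15,12,has); (15,14,has); (16,4,has); (16,12,has); (16,13,has); (17,5,has); (17,13,has); (17,14,has); (18,12,has); (18,13,has); (18,14,has); result: nodes: 0:pt, 2:pt, 4:pt, 5:pt, 9:F, 11:F, 12:pt, 13:pt, 14:pt, 15:F, 16:F, 17:F, 18:F edges: (9,0,has); (9,4,has); (9,5,has); (9,5,hask); (11,2,has); (11,4,has); (11,5,has); (15,0,has); (15,12,has); (15,14,has); (16,4,has); (16,12,has); (16,13,has); (17,5,has); (17,13,has); (17,14,has); (18,12,has); (18,13,has); (18,14,has)
step 2: rule r1; match: 0->11, 1->2, 2->4, 3->5; deleted nodes 11; deleted edges (11,2,has); (11,4,has); (11,5,has); added nodes 19, 20, 21, 22, 23, 24, 25; added edges (22,2,has); (22,19,has); (22,21,has); (23,4,has); (23,19,has); (23,20,has); (24,5,has); (24,20,has); (24,21,has); (25,19,has); (25,20,has); (25,21,has); result: nodes: 0:pt, 2:pt, 4:pt, 5:pt, 9:F, 12:pt, 13:pt, 14:pt, 15:F, 16:F, 17:F, 18:F, 19:pt, 20:pt, 21:pt, 22:F, 23:F, 24:F, 25:F edges: (9,0,has); (9,4,has); (9,5,has); (9,5,hask); (15,0,has); (15,12,has); (15,14,has); (16,4,has); (16,12,has); (16,13,has); (17,5,has); (17,13,has); (17,14,has); (18,12,has); (18,13,has); (18,14,has); (22,2,has); (22,19,has); (22,21,has); (23,4,has); (23,19,has); (23,20,has); (24,5,has); (24,20,has); (24,21,has); (25,19,has); (25,20,has); (25,21,has)
final:
nodes: 0:pt, 2:pt, 4:pt, 5:pt, 9:F, 12:pt, 13:pt, 14:pt, 15:F, 16:F, 17:F, 18:F, 19:pt, 20:pt, 21:pt, 22:F, 23:F, 24:F, 25:F
edges: (9,0,has); (9,4,has); (9,5,has); (9,5,hask); (15,0,has); (15,12,has); (15,14,has); (16,4,has); (16,12,has); (16,13,has); (17,5,has); (17,13,has); (17,14,has); (18,12,has); (18,13,has); (18,14,has); (22,2,has); (22,19,has); (22,21,has); (23,4,has); (23,19,has); (23,20,has); (24,5,has); (24,20,has); (24,21,has); (25,19,has); (25,20,has); (25,21,has)
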